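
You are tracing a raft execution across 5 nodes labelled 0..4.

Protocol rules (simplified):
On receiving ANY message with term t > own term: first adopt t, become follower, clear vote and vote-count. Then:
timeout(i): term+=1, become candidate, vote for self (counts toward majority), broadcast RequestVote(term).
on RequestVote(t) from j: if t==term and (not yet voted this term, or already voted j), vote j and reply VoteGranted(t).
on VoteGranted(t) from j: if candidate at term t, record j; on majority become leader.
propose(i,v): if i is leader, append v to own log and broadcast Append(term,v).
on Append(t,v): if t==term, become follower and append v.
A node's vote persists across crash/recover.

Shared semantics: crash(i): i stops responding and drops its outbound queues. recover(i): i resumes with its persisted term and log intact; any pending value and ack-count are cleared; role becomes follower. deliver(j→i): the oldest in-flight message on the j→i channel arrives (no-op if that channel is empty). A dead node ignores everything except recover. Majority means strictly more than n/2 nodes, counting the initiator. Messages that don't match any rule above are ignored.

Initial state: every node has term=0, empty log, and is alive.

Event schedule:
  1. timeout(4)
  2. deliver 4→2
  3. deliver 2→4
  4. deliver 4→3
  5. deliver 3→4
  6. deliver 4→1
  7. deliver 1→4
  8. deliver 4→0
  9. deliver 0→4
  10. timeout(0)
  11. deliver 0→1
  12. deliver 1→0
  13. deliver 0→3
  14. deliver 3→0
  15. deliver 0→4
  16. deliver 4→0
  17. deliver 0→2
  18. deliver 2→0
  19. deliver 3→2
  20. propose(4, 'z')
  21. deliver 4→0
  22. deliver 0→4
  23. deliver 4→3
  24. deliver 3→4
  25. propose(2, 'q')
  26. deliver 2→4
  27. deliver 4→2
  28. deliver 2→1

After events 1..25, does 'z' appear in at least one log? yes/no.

no

after 1 — timeout(4): n4:cand/t1/[-]
after 2 — deliver 4→2: n2:foll/t1/[-]
after 3 — deliver 2→4: ·
after 4 — deliver 4→3: n3:foll/t1/[-]
after 5 — deliver 3→4: n4:lead/t1/[-]
after 6 — deliver 4→1: n1:foll/t1/[-]
after 7 — deliver 1→4: ·
after 8 — deliver 4→0: n0:foll/t1/[-]
after 9 — deliver 0→4: ·
after 10 — timeout(0): n0:cand/t2/[-]
after 11 — deliver 0→1: n1:foll/t2/[-]
after 12 — deliver 1→0: ·
after 13 — deliver 0→3: n3:foll/t2/[-]
after 14 — deliver 3→0: n0:lead/t2/[-]
after 15 — deliver 0→4: n4:foll/t2/[-]
after 16 — deliver 4→0: ·
after 17 — deliver 0→2: n2:foll/t2/[-]
after 18 — deliver 2→0: ·
after 19 — deliver 3→2: ·
after 20 — propose(4,'z'): ·
after 21 — deliver 4→0: ·
after 22 — deliver 0→4: ·
after 23 — deliver 4→3: ·
after 24 — deliver 3→4: ·
after 25 — propose(2,'q'): ·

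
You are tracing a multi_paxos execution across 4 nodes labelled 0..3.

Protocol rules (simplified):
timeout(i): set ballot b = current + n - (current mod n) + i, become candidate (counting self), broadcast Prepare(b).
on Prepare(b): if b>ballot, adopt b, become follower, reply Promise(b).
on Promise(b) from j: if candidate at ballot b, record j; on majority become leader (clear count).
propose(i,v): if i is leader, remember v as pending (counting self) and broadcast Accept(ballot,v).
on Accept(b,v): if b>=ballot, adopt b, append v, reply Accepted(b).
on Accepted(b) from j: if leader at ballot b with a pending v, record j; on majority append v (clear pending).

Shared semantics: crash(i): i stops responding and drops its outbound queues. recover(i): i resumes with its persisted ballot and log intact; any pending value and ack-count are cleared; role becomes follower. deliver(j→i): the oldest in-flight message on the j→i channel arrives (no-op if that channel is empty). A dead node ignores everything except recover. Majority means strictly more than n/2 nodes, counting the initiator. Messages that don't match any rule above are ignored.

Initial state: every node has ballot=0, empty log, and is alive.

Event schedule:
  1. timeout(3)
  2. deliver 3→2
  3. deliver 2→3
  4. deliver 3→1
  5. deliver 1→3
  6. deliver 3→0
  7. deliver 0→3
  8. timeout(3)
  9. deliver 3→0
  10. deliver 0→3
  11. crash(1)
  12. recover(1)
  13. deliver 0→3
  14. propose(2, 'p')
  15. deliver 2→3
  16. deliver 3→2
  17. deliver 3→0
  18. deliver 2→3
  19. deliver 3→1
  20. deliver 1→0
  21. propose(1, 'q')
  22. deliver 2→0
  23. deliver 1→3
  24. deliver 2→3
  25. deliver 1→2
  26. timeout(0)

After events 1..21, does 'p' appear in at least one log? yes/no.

e1 timeout(3): 3[cand,b=7,-]
e2 deliver 3→2: 2[foll,b=7,-]
e3 deliver 2→3: ·
e4 deliver 3→1: 1[foll,b=7,-]
e5 deliver 1→3: 3[lead,b=7,-]
e6 deliver 3→0: 0[foll,b=7,-]
e7 deliver 0→3: ·
e8 timeout(3): 3[cand,b=11,-]
e9 deliver 3→0: 0[foll,b=11,-]
e10 deliver 0→3: ·
e11 crash(1): 1[✗foll,b=7,-]
e12 recover(1): 1[foll,b=7,-]
e13 deliver 0→3: ·
e14 propose(2,'p'): ·
e15 deliver 2→3: ·
e16 deliver 3→2: 2[foll,b=11,-]
e17 deliver 3→0: ·
e18 deliver 2→3: 3[lead,b=11,-]
e19 deliver 3→1: 1[foll,b=11,-]
e20 deliver 1→0: ·
e21 propose(1,'q'): ·

no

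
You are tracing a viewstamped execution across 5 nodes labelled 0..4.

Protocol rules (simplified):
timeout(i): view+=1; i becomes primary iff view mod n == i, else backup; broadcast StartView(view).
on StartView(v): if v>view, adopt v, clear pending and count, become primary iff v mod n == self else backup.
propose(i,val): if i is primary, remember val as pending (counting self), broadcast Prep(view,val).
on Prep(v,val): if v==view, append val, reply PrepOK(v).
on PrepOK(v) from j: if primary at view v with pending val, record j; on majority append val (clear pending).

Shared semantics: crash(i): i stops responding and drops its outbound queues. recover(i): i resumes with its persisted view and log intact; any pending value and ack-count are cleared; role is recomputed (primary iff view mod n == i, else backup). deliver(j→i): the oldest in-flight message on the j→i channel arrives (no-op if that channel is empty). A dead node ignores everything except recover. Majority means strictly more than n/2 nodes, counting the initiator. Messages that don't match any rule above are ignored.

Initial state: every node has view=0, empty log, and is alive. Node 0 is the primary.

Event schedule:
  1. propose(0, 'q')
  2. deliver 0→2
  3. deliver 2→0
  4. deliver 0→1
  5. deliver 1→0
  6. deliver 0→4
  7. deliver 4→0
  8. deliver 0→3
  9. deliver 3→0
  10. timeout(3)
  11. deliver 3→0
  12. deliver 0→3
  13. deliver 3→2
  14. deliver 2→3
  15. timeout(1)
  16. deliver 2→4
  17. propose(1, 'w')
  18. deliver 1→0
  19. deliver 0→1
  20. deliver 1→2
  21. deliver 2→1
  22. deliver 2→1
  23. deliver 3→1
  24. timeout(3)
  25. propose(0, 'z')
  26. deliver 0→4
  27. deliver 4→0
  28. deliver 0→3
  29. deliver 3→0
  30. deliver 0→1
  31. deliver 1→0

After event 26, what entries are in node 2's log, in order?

e1 propose(0,'q'): ·
e2 deliver 0→2: 2[back,v=0,q]
e3 deliver 2→0: ·
e4 deliver 0→1: 1[back,v=0,q]
e5 deliver 1→0: 0[prim,v=0,q]
e6 deliver 0→4: 4[back,v=0,q]
e7 deliver 4→0: ·
e8 deliver 0→3: 3[back,v=0,q]
e9 deliver 3→0: ·
e10 timeout(3): 3[back,v=1,q]
e11 deliver 3→0: 0[back,v=1,q]
e12 deliver 0→3: ·
e13 deliver 3→2: 2[back,v=1,q]
e14 deliver 2→3: ·
e15 timeout(1): 1[prim,v=1,q]
e16 deliver 2→4: ·
e17 propose(1,'w'): ·
e18 deliver 1→0: ·
e19 deliver 0→1: ·
e20 deliver 1→2: ·
e21 deliver 2→1: ·
e22 deliver 2→1: ·
e23 deliver 3→1: ·
e24 timeout(3): 3[back,v=2,q]
e25 propose(0,'z'): ·
e26 deliver 0→4: ·

q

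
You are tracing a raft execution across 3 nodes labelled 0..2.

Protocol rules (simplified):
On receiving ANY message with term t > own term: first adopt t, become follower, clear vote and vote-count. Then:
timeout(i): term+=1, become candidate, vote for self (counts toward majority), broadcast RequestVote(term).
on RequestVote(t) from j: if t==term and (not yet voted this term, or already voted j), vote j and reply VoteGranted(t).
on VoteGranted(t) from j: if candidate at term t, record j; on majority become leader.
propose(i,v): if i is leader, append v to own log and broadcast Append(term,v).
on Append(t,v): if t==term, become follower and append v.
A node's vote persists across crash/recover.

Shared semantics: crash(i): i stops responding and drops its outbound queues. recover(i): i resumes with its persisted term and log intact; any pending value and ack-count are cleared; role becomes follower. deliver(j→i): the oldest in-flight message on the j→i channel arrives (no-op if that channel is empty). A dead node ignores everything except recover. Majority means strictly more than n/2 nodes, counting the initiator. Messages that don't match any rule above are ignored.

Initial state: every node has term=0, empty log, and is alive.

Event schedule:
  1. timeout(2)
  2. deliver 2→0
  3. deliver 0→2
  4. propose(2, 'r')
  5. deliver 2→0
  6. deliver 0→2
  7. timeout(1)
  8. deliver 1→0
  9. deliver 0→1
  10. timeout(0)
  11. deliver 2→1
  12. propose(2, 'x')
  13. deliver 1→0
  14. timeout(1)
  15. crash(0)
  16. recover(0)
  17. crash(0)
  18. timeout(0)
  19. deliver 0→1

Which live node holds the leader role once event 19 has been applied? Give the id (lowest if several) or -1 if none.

e1 timeout(2): 2[cand,t=1,-]
e2 deliver 2→0: 0[foll,t=1,-]
e3 deliver 0→2: 2[lead,t=1,-]
e4 propose(2,'r'): 2[lead,t=1,r]
e5 deliver 2→0: 0[foll,t=1,r]
e6 deliver 0→2: ·
e7 timeout(1): 1[cand,t=1,-]
e8 deliver 1→0: ·
e9 deliver 0→1: ·
e10 timeout(0): 0[cand,t=2,r]
e11 deliver 2→1: ·
e12 propose(2,'x'): 2[lead,t=1,r,x]
e13 deliver 1→0: ·
e14 timeout(1): 1[cand,t=2,-]
e15 crash(0): 0[✗cand,t=2,r]
e16 recover(0): 0[foll,t=2,r]
e17 crash(0): 0[✗foll,t=2,r]
e18 timeout(0): ·
e19 deliver 0→1: ·

2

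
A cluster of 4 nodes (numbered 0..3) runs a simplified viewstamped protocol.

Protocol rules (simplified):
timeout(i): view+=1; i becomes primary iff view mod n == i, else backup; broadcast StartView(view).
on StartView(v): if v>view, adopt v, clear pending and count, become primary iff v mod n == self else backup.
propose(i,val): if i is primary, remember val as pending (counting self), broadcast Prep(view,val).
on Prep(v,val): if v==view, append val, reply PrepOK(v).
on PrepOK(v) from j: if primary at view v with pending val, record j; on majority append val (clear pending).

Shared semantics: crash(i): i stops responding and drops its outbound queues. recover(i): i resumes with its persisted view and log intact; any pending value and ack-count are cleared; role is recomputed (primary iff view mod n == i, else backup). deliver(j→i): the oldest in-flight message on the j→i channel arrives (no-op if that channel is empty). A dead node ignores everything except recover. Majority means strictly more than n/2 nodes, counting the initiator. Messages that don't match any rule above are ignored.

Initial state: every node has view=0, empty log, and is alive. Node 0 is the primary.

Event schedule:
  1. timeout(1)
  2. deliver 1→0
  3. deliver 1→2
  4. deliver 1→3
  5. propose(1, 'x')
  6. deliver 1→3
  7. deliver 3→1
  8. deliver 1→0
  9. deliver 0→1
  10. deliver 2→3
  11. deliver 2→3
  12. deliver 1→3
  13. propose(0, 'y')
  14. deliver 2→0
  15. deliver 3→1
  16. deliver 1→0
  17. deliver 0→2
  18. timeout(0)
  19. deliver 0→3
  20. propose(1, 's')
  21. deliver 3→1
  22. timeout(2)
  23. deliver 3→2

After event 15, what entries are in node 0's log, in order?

after 1 — timeout(1): n1:prim/v1/[-]
after 2 — deliver 1→0: n0:back/v1/[-]
after 3 — deliver 1→2: n2:back/v1/[-]
after 4 — deliver 1→3: n3:back/v1/[-]
after 5 — propose(1,'x'): ·
after 6 — deliver 1→3: n3:back/v1/[x]
after 7 — deliver 3→1: ·
after 8 — deliver 1→0: n0:back/v1/[x]
after 9 — deliver 0→1: n1:prim/v1/[x]
after 10 — deliver 2→3: ·
after 11 — deliver 2→3: ·
after 12 — deliver 1→3: ·
after 13 — propose(0,'y'): ·
after 14 — deliver 2→0: ·
after 15 — deliver 3→1: ·

x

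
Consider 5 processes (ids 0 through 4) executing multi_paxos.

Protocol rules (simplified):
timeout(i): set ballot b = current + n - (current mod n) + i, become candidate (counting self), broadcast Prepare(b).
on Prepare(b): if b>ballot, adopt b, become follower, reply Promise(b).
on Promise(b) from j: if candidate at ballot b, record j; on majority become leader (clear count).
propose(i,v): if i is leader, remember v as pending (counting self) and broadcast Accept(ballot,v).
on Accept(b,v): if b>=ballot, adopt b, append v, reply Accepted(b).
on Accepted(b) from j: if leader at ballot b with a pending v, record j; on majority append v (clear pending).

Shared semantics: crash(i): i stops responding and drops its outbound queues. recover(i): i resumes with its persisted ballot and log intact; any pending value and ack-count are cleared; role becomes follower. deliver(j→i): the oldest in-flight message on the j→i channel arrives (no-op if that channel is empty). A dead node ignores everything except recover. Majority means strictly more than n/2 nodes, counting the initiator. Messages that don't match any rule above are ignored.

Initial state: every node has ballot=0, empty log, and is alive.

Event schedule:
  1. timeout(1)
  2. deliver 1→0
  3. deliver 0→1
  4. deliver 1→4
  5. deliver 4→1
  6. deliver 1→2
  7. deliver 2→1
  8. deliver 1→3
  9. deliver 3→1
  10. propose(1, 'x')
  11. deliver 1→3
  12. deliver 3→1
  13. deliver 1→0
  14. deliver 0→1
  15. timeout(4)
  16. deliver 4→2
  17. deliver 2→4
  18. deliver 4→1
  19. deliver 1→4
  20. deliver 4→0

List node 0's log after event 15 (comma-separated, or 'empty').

[1] timeout(1) → N1(cand b6 [-])
[2] deliver 1→0 → N0(foll b6 [-])
[3] deliver 0→1 → ∅
[4] deliver 1→4 → N4(foll b6 [-])
[5] deliver 4→1 → N1(lead b6 [-])
[6] deliver 1→2 → N2(foll b6 [-])
[7] deliver 2→1 → ∅
[8] deliver 1→3 → N3(foll b6 [-])
[9] deliver 3→1 → ∅
[10] propose(1,'x') → ∅
[11] deliver 1→3 → N3(foll b6 [x])
[12] deliver 3→1 → ∅
[13] deliver 1→0 → N0(foll b6 [x])
[14] deliver 0→1 → N1(lead b6 [x])
[15] timeout(4) → N4(cand b14 [-])

x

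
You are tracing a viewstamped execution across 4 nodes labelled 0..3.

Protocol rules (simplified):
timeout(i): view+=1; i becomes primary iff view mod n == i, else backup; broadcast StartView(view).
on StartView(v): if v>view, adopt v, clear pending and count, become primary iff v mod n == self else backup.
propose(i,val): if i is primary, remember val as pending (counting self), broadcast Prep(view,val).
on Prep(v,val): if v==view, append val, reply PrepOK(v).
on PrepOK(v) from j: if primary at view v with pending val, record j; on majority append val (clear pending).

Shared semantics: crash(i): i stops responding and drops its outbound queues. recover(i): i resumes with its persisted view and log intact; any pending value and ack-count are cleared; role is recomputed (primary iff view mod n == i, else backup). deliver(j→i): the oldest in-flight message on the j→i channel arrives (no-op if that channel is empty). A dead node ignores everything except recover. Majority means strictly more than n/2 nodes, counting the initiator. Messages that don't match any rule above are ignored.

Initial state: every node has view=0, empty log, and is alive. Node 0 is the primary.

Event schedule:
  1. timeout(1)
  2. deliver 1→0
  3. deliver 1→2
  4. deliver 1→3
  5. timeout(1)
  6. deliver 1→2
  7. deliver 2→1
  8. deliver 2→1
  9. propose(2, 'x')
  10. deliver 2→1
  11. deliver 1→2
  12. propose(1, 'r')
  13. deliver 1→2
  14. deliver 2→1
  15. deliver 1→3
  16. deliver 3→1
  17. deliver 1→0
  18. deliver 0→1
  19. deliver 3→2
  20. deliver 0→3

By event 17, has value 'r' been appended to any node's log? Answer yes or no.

1. timeout(1):  <1:prim v1 ->
2. deliver 1→0:  <0:back v1 ->
3. deliver 1→2:  <2:back v1 ->
4. deliver 1→3:  <3:back v1 ->
5. timeout(1):  <1:back v2 ->
6. deliver 1→2:  <2:prim v2 ->
7. deliver 2→1:  nop
8. deliver 2→1:  nop
9. propose(2,'x'):  nop
10. deliver 2→1:  <1:back v2 x>
11. deliver 1→2:  nop
12. propose(1,'r'):  nop
13. deliver 1→2:  nop
14. deliver 2→1:  nop
15. deliver 1→3:  <3:back v2 ->
16. deliver 3→1:  nop
17. deliver 1→0:  <0:back v2 ->

no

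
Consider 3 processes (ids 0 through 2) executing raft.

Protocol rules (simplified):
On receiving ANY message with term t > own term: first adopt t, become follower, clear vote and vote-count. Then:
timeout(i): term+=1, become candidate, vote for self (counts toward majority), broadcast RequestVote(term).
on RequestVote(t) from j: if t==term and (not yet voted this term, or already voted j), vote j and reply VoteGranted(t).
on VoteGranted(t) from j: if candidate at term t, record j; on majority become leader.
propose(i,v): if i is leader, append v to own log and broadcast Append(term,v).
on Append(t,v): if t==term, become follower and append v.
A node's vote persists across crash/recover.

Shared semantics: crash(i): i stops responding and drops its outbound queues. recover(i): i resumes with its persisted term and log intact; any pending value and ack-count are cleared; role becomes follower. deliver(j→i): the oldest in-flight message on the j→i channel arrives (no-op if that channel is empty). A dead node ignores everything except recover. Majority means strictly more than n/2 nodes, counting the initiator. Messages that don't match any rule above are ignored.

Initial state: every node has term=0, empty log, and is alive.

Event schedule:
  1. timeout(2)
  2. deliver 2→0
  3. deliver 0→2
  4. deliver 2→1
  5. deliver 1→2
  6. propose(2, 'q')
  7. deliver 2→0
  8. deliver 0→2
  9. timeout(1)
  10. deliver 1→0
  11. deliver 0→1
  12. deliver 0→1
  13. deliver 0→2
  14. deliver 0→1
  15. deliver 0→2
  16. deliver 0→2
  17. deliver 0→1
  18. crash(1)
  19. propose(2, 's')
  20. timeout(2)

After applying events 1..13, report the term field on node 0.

2

after 1 — timeout(2): n2:cand/t1/[-]
after 2 — deliver 2→0: n0:foll/t1/[-]
after 3 — deliver 0→2: n2:lead/t1/[-]
after 4 — deliver 2→1: n1:foll/t1/[-]
after 5 — deliver 1→2: ·
after 6 — propose(2,'q'): n2:lead/t1/[q]
after 7 — deliver 2→0: n0:foll/t1/[q]
after 8 — deliver 0→2: ·
after 9 — timeout(1): n1:cand/t2/[-]
after 10 — deliver 1→0: n0:foll/t2/[q]
after 11 — deliver 0→1: n1:lead/t2/[-]
after 12 — deliver 0→1: ·
after 13 — deliver 0→2: ·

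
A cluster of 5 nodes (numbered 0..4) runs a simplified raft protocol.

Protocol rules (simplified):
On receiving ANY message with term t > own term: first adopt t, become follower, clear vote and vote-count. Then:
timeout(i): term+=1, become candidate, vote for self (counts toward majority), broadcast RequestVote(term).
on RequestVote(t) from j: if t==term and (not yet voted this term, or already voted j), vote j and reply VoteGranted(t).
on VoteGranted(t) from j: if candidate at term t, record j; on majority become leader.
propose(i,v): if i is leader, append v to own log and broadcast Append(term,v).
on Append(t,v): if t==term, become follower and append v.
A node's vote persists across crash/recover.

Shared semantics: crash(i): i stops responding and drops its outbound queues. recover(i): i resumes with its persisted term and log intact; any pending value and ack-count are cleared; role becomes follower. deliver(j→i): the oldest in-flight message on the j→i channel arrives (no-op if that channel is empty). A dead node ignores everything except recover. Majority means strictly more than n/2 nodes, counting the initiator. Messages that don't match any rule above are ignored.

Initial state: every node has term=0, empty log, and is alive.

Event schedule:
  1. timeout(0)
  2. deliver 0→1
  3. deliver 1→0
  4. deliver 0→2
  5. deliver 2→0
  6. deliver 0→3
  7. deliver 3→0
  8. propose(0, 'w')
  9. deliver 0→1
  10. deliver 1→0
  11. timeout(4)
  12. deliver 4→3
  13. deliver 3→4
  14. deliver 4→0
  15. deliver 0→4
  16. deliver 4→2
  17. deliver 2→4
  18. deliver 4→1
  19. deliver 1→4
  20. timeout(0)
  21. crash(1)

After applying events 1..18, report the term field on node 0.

after 1 — timeout(0): n0:cand/t1/[-]
after 2 — deliver 0→1: n1:foll/t1/[-]
after 3 — deliver 1→0: ·
after 4 — deliver 0→2: n2:foll/t1/[-]
after 5 — deliver 2→0: n0:lead/t1/[-]
after 6 — deliver 0→3: n3:foll/t1/[-]
after 7 — deliver 3→0: ·
after 8 — propose(0,'w'): n0:lead/t1/[w]
after 9 — deliver 0→1: n1:foll/t1/[w]
after 10 — deliver 1→0: ·
after 11 — timeout(4): n4:cand/t1/[-]
after 12 — deliver 4→3: ·
after 13 — deliver 3→4: ·
after 14 — deliver 4→0: ·
after 15 — deliver 0→4: ·
after 16 — deliver 4→2: ·
after 17 — deliver 2→4: ·
after 18 — deliver 4→1: ·

1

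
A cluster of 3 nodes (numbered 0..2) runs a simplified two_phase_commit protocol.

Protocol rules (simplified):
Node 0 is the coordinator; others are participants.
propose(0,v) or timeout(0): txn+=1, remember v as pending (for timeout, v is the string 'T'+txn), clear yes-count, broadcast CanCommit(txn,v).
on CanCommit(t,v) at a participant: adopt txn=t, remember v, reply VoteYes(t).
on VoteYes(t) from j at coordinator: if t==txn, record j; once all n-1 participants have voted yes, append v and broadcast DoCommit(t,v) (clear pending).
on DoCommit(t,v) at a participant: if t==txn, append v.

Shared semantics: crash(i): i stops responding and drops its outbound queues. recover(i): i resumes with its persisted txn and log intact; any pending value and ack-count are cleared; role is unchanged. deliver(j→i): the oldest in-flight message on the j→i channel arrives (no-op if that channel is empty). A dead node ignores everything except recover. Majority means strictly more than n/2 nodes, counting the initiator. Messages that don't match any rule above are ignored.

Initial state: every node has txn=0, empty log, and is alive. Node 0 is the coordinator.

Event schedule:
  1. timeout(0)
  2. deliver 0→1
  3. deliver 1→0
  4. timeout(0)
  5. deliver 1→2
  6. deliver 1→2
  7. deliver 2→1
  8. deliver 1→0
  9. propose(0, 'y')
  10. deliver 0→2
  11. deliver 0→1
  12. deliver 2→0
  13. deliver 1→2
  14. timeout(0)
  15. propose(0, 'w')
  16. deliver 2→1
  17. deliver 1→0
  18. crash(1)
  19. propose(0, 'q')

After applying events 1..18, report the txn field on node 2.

1

after 1 — timeout(0): n0:coor/t1/[-]
after 2 — deliver 0→1: n1:part/t1/[-]
after 3 — deliver 1→0: ·
after 4 — timeout(0): n0:coor/t2/[-]
after 5 — deliver 1→2: ·
after 6 — deliver 1→2: ·
after 7 — deliver 2→1: ·
after 8 — deliver 1→0: ·
after 9 — propose(0,'y'): n0:coor/t3/[-]
after 10 — deliver 0→2: n2:part/t1/[-]
after 11 — deliver 0→1: n1:part/t2/[-]
after 12 — deliver 2→0: ·
after 13 — deliver 1→2: ·
after 14 — timeout(0): n0:coor/t4/[-]
after 15 — propose(0,'w'): n0:coor/t5/[-]
after 16 — deliver 2→1: ·
after 17 — deliver 1→0: ·
after 18 — crash(1): n1:✗part/t2/[-]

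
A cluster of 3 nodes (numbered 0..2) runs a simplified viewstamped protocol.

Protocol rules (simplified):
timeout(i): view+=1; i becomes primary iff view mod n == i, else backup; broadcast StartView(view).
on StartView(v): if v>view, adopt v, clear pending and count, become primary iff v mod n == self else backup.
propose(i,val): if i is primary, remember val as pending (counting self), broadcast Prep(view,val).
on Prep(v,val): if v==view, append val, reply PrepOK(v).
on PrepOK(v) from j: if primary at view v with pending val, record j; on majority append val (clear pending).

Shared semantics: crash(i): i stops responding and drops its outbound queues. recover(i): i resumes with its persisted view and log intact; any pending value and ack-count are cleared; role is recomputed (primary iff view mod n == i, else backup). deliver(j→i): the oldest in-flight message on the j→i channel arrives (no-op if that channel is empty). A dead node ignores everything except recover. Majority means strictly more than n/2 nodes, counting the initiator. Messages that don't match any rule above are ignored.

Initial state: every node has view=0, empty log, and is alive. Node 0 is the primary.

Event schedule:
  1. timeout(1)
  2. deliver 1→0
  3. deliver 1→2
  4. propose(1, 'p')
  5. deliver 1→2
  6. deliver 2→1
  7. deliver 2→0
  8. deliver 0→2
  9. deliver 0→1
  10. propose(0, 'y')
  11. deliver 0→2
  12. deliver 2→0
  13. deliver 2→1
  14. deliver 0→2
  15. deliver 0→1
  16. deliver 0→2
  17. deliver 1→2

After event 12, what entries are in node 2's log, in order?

p

1. timeout(1):  <1:prim v1 ->
2. deliver 1→0:  <0:back v1 ->
3. deliver 1→2:  <2:back v1 ->
4. propose(1,'p'):  nop
5. deliver 1→2:  <2:back v1 p>
6. deliver 2→1:  <1:prim v1 p>
7. deliver 2→0:  nop
8. deliver 0→2:  nop
9. deliver 0→1:  nop
10. propose(0,'y'):  nop
11. deliver 0→2:  nop
12. deliver 2→0:  nop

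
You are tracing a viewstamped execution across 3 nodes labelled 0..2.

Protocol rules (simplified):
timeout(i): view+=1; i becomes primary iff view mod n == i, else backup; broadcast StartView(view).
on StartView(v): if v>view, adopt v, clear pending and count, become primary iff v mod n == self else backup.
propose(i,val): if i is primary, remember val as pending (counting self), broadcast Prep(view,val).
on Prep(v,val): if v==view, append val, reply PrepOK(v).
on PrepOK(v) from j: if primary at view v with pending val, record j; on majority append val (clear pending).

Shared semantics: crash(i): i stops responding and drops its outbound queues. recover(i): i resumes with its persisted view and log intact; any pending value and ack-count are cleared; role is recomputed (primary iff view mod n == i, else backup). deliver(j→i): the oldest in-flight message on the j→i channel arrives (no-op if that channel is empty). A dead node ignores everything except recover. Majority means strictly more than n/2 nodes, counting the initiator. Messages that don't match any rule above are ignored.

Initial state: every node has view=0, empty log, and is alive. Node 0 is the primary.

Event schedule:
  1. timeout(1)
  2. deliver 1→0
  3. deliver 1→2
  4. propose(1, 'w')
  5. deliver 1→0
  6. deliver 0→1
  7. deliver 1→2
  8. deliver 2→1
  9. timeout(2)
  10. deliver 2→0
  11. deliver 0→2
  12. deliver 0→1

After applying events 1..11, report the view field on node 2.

2

1. timeout(1):  <1:prim v1 ->
2. deliver 1→0:  <0:back v1 ->
3. deliver 1→2:  <2:back v1 ->
4. propose(1,'w'):  nop
5. deliver 1→0:  <0:back v1 w>
6. deliver 0→1:  <1:prim v1 w>
7. deliver 1→2:  <2:back v1 w>
8. deliver 2→1:  nop
9. timeout(2):  <2:prim v2 w>
10. deliver 2→0:  <0:back v2 w>
11. deliver 0→2:  nop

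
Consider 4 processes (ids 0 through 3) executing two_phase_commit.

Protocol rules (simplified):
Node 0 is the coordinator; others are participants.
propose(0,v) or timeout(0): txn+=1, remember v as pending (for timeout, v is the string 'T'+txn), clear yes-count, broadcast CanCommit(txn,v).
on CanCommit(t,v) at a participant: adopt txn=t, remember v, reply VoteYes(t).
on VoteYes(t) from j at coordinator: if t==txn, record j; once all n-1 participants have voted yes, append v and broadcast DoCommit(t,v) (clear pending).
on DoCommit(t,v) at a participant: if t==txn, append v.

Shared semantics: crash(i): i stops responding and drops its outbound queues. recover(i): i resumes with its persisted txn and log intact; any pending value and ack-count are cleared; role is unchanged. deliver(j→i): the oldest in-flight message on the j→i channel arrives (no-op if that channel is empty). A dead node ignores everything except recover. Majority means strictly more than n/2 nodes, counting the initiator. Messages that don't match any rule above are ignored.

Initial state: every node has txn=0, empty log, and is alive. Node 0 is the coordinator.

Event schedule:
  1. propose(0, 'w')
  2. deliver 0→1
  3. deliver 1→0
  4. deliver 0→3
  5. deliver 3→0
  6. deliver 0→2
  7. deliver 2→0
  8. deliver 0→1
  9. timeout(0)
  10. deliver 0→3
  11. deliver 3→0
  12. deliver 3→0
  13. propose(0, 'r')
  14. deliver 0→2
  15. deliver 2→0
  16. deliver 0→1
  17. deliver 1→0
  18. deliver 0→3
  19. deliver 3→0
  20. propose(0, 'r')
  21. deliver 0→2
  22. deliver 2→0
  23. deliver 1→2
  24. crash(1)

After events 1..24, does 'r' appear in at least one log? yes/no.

1. propose(0,'w'):  <0:coor t1 ->
2. deliver 0→1:  <1:part t1 ->
3. deliver 1→0:  nop
4. deliver 0→3:  <3:part t1 ->
5. deliver 3→0:  nop
6. deliver 0→2:  <2:part t1 ->
7. deliver 2→0:  <0:coor t1 w>
8. deliver 0→1:  <1:part t1 w>
9. timeout(0):  <0:coor t2 w>
10. deliver 0→3:  <3:part t1 w>
11. deliver 3→0:  nop
12. deliver 3→0:  nop
13. propose(0,'r'):  <0:coor t3 w>
14. deliver 0→2:  <2:part t1 w>
15. deliver 2→0:  nop
16. deliver 0→1:  <1:part t2 w>
17. deliver 1→0:  nop
18. deliver 0→3:  <3:part t2 w>
19. deliver 3→0:  nop
20. propose(0,'r'):  <0:coor t4 w>
21. deliver 0→2:  <2:part t2 w>
22. deliver 2→0:  nop
23. deliver 1→2:  nop
24. crash(1):  <1:✗part t2 w>

no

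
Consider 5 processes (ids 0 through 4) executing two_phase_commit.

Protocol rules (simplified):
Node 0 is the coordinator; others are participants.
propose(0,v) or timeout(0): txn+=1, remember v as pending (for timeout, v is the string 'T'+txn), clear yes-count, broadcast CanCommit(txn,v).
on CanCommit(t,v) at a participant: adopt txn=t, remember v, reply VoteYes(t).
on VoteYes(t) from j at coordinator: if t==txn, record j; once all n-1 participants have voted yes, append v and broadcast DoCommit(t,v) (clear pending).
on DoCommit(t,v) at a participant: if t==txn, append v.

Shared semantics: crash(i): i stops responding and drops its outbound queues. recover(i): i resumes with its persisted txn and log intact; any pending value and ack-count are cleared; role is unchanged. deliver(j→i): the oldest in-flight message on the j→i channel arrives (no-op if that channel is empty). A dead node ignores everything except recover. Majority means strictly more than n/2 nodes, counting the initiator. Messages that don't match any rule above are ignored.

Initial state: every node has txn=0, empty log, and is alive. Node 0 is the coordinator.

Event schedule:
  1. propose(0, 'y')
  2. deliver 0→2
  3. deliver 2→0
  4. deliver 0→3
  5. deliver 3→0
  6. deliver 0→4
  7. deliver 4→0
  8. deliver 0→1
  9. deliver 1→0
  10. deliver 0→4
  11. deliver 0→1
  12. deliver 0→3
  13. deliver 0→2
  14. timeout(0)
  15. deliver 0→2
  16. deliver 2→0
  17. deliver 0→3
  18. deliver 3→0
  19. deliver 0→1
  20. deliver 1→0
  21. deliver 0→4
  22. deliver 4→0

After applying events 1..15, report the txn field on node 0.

2

step 1 propose(0,'y'): 0={coor,t=1,log=-}
step 2 deliver 0→2: 2={part,t=1,log=-}
step 3 deliver 2→0: —
step 4 deliver 0→3: 3={part,t=1,log=-}
step 5 deliver 3→0: —
step 6 deliver 0→4: 4={part,t=1,log=-}
step 7 deliver 4→0: —
step 8 deliver 0→1: 1={part,t=1,log=-}
step 9 deliver 1→0: 0={coor,t=1,log=y}
step 10 deliver 0→4: 4={part,t=1,log=y}
step 11 deliver 0→1: 1={part,t=1,log=y}
step 12 deliver 0→3: 3={part,t=1,log=y}
step 13 deliver 0→2: 2={part,t=1,log=y}
step 14 timeout(0): 0={coor,t=2,log=y}
step 15 deliver 0→2: 2={part,t=2,log=y}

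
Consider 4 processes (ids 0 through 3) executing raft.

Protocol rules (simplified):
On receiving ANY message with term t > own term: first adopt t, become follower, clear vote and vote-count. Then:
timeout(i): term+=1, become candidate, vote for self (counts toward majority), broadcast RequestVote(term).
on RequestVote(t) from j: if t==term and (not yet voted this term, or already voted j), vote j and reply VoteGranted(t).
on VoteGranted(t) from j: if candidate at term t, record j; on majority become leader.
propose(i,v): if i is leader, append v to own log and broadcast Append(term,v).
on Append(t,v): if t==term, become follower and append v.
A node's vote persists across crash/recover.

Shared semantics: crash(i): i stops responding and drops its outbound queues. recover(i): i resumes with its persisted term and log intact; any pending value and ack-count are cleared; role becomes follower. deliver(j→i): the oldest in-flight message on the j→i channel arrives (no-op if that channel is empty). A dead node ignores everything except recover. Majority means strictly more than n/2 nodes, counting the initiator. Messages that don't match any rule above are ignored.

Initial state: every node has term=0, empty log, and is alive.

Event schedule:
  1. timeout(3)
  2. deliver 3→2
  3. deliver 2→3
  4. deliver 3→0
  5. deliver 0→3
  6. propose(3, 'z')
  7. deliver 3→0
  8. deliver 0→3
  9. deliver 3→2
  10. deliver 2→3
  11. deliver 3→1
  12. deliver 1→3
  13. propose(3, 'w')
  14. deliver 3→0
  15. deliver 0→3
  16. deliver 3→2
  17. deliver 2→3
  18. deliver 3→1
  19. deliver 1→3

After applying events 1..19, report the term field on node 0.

after 1 — timeout(3): n3:cand/t1/[-]
after 2 — deliver 3→2: n2:foll/t1/[-]
after 3 — deliver 2→3: ·
after 4 — deliver 3→0: n0:foll/t1/[-]
after 5 — deliver 0→3: n3:lead/t1/[-]
after 6 — propose(3,'z'): n3:lead/t1/[z]
after 7 — deliver 3→0: n0:foll/t1/[z]
after 8 — deliver 0→3: ·
after 9 — deliver 3→2: n2:foll/t1/[z]
after 10 — deliver 2→3: ·
after 11 — deliver 3→1: n1:foll/t1/[-]
after 12 — deliver 1→3: ·
after 13 — propose(3,'w'): n3:lead/t1/[z,w]
after 14 — deliver 3→0: n0:foll/t1/[z,w]
after 15 — deliver 0→3: ·
after 16 — deliver 3→2: n2:foll/t1/[z,w]
after 17 — deliver 2→3: ·
after 18 — deliver 3→1: n1:foll/t1/[z]
after 19 — deliver 1→3: ·

1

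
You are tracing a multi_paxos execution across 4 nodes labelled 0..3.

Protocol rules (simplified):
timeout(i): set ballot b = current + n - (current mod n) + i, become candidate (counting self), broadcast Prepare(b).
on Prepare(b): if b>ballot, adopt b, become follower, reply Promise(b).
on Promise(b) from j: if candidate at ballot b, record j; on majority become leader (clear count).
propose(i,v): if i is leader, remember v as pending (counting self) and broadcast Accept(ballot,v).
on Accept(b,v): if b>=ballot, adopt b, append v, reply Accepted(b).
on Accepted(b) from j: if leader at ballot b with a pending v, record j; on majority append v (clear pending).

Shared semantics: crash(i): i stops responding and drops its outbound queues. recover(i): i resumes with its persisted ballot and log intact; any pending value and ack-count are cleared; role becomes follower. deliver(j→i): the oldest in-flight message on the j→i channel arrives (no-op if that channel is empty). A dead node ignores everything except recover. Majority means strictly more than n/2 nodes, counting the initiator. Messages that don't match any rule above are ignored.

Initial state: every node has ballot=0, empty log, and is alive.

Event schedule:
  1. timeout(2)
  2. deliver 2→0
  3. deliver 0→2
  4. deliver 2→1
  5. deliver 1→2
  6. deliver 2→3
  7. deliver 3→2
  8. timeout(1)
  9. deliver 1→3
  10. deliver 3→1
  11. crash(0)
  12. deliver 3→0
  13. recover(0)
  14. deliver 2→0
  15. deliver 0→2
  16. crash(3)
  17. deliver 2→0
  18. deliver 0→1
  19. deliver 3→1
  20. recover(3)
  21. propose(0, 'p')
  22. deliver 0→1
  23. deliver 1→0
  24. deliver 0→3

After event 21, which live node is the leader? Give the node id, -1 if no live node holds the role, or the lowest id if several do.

step 1 timeout(2): 2={cand,b=6,log=-}
step 2 deliver 2→0: 0={foll,b=6,log=-}
step 3 deliver 0→2: —
step 4 deliver 2→1: 1={foll,b=6,log=-}
step 5 deliver 1→2: 2={lead,b=6,log=-}
step 6 deliver 2→3: 3={foll,b=6,log=-}
step 7 deliver 3→2: —
step 8 timeout(1): 1={cand,b=9,log=-}
step 9 deliver 1→3: 3={foll,b=9,log=-}
step 10 deliver 3→1: —
step 11 crash(0): 0={✗foll,b=6,log=-}
step 12 deliver 3→0: —
step 13 recover(0): 0={foll,b=6,log=-}
step 14 deliver 2→0: —
step 15 deliver 0→2: —
step 16 crash(3): 3={✗foll,b=9,log=-}
step 17 deliver 2→0: —
step 18 deliver 0→1: —
step 19 deliver 3→1: —
step 20 recover(3): 3={foll,b=9,log=-}
step 21 propose(0,'p'): —

2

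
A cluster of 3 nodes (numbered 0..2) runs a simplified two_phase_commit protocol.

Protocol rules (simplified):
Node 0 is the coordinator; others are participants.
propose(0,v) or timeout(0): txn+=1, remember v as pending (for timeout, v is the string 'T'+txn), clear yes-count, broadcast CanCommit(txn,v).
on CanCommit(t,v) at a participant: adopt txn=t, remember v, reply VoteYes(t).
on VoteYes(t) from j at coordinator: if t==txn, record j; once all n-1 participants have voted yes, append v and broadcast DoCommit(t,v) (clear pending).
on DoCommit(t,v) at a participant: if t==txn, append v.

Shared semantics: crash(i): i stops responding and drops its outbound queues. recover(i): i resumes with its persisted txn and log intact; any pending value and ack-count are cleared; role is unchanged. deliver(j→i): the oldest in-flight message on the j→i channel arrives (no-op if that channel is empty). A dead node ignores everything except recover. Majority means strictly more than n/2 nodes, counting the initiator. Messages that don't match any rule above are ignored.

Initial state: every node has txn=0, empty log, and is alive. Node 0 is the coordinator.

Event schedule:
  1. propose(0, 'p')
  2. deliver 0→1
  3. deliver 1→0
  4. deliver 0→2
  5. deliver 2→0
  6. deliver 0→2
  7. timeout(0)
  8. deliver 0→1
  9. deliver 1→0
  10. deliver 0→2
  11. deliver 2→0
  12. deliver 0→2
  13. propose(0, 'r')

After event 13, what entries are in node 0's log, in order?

p

after 1 — propose(0,'p'): n0:coor/t1/[-]
after 2 — deliver 0→1: n1:part/t1/[-]
after 3 — deliver 1→0: ·
after 4 — deliver 0→2: n2:part/t1/[-]
after 5 — deliver 2→0: n0:coor/t1/[p]
after 6 — deliver 0→2: n2:part/t1/[p]
after 7 — timeout(0): n0:coor/t2/[p]
after 8 — deliver 0→1: n1:part/t1/[p]
after 9 — deliver 1→0: ·
after 10 — deliver 0→2: n2:part/t2/[p]
after 11 — deliver 2→0: ·
after 12 — deliver 0→2: ·
after 13 — propose(0,'r'): n0:coor/t3/[p]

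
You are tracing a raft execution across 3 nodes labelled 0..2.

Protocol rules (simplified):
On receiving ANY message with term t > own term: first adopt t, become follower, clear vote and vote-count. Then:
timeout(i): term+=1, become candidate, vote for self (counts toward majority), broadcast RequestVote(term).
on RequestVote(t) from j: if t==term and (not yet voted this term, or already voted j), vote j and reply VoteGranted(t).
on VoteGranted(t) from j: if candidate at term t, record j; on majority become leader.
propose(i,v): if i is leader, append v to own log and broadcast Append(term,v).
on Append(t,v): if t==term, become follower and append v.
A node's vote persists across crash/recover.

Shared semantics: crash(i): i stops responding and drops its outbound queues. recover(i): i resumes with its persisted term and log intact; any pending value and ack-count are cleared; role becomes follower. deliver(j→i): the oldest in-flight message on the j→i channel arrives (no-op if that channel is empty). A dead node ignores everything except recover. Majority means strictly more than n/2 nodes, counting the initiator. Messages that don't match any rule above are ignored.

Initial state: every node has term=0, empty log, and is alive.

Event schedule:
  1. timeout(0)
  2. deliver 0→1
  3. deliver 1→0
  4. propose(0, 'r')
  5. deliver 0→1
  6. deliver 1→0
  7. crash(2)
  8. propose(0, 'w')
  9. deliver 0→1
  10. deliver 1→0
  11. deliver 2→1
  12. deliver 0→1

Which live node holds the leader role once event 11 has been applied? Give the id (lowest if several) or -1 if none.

[1] timeout(0) → N0(cand t1 [-])
[2] deliver 0→1 → N1(foll t1 [-])
[3] deliver 1→0 → N0(lead t1 [-])
[4] propose(0,'r') → N0(lead t1 [r])
[5] deliver 0→1 → N1(foll t1 [r])
[6] deliver 1→0 → ∅
[7] crash(2) → N2(✗foll t0 [-])
[8] propose(0,'w') → N0(lead t1 [r,w])
[9] deliver 0→1 → N1(foll t1 [r,w])
[10] deliver 1→0 → ∅
[11] deliver 2→1 → ∅

0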